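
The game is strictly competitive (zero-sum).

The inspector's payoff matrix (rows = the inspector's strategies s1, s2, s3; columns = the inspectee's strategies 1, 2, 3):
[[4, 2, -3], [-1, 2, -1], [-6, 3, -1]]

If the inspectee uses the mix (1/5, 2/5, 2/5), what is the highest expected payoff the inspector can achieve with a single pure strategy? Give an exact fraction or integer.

2/5

s1: (4)·(1/5) + (2)·(2/5) + (-3)·(2/5) = 2/5.
s2: (-1)·(1/5) + (2)·(2/5) + (-1)·(2/5) = 1/5.
s3: (-6)·(1/5) + (3)·(2/5) + (-1)·(2/5) = -2/5.
The best pure response is s1 with expected payoff 2/5.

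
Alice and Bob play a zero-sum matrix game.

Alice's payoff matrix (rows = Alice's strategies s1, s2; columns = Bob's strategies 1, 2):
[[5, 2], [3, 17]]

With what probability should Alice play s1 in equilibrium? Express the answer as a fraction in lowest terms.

14/17

Row minima are 2 and 3, so Alice's maximin is 3; column maxima are 5 and 17, so Bob's minimax is 5. These differ, so the equilibrium is in mixed strategies.
Let Alice play s1 with probability p. Bob is indifferent when 5p + 3(1−p) = 2p + 17(1−p), giving p = 14/17.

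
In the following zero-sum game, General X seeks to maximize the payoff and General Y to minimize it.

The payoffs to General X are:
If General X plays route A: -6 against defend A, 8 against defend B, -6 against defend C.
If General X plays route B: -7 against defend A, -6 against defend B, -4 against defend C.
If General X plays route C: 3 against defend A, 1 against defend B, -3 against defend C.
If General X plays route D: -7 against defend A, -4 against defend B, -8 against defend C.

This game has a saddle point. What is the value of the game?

-3

Row minima: -6, -7, -3, -8 → General X's maximin is -3.
Column maxima: 3, 8, -3 → General Y's minimax is -3.
They coincide at (route C, defend C), so the value is -3.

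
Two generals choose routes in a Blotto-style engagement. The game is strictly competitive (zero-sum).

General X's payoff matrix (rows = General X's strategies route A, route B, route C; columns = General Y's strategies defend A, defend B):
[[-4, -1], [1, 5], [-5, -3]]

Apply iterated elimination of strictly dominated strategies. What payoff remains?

Column defend B is strictly dominated by defend A for General Y (-4<-1, 1<5, -5<-3); eliminate defend B.
Row route A is strictly dominated by row route B (1>-4); eliminate route A.
Row route C is strictly dominated by row route B (1>-5); eliminate route C.
Only (route B, defend A) remains, with payoff 1.

1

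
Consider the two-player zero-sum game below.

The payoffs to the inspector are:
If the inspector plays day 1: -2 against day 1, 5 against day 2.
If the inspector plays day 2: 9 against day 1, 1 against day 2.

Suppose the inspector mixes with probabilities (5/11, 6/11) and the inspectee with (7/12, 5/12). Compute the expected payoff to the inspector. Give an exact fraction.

Against (7/12, 5/12), each row's expected payoff is day 1: 11/12; day 2: 17/3.
Taking the (5/11, 6/11)-weighted average: (5/11)·(11/12) + (6/11)·(17/3) = 463/132.

463/132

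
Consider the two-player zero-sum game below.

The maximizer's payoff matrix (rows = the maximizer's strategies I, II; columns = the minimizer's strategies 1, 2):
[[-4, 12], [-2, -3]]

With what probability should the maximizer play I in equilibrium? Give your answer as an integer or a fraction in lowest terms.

Row minima are -4 and -3, so the maximizer's maximin is -3; column maxima are -2 and 12, so the minimizer's minimax is -2. These differ, so the equilibrium is in mixed strategies.
Let the maximizer play I with probability p. The minimizer is indifferent when −4p − 2(1−p) = 12p − 3(1−p), giving p = 1/17.

1/17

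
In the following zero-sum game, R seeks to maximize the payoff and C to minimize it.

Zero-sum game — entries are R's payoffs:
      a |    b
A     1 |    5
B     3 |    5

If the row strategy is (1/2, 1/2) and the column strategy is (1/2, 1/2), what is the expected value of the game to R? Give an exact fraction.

Against (1/2, 1/2), each row's expected payoff is A: 3; B: 4.
Taking the (1/2, 1/2)-weighted average: (1/2)·(3) + (1/2)·(4) = 7/2.

7/2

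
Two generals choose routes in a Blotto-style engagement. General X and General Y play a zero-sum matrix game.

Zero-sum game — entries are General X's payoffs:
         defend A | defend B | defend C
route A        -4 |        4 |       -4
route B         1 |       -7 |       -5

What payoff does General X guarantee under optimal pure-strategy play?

-4

Row minima: -4, -7 → General X's maximin is -4.
Column maxima: 1, 4, -4 → General Y's minimax is -4.
They coincide at (route A, defend C), so the value is -4.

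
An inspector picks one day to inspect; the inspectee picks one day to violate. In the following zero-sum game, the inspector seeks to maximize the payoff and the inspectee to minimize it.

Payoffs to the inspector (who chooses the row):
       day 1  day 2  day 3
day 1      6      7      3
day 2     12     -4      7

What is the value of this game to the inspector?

Column day 1 is strictly dominated by day 3 for the inspectee (it gives the inspector more in every row).
The remaining 2×2 game on (day 1, day 2) × (day 2, day 3) has no saddle point. Let the inspector play day 1 with probability p; indifference gives 7p − 4(1−p) = 3p + 7(1−p), so p = 11/15.
Similarly the inspectee's optimal q on day 2 is 4/15, and the value is 7·(4/15) + (3)·(11/15) = 61/15.

61/15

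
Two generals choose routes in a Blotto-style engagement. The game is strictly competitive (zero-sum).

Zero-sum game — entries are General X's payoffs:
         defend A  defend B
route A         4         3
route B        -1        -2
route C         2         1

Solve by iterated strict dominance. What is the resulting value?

3

Column defend A is strictly dominated by defend B for General Y (3<4, -2<-1, 1<2); eliminate defend A.
Row route C is strictly dominated by row route A (3>1); eliminate route C.
Row route B is strictly dominated by row route A (3>-2); eliminate route B.
Only (route A, defend B) remains, with payoff 3.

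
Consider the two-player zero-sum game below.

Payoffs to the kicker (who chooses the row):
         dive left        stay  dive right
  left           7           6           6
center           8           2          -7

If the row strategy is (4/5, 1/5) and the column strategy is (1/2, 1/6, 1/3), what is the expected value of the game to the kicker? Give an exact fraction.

28/5

Against (1/2, 1/6, 1/3), each row's expected payoff is left: 13/2; center: 2.
Taking the (4/5, 1/5)-weighted average: (4/5)·(13/2) + (1/5)·(2) = 28/5.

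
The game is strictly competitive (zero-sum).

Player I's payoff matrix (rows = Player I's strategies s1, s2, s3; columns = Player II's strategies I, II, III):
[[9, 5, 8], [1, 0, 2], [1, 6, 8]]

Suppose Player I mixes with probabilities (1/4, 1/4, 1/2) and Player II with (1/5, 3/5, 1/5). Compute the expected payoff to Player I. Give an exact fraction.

Against (1/5, 3/5, 1/5), each row's expected payoff is s1: 32/5; s2: 3/5; s3: 27/5.
Taking the (1/4, 1/4, 1/2)-weighted average: (1/4)·(32/5) + (1/4)·(3/5) + (1/2)·(27/5) = 89/20.

89/20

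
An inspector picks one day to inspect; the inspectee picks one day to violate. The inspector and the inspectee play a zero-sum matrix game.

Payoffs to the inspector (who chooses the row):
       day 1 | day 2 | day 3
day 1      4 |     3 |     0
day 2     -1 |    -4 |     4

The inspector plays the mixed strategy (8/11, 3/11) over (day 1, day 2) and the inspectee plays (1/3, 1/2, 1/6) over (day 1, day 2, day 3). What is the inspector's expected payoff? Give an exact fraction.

53/33

Against (1/3, 1/2, 1/6), each row's expected payoff is day 1: 17/6; day 2: -5/3.
Taking the (8/11, 3/11)-weighted average: (8/11)·(17/6) + (3/11)·(-5/3) = 53/33.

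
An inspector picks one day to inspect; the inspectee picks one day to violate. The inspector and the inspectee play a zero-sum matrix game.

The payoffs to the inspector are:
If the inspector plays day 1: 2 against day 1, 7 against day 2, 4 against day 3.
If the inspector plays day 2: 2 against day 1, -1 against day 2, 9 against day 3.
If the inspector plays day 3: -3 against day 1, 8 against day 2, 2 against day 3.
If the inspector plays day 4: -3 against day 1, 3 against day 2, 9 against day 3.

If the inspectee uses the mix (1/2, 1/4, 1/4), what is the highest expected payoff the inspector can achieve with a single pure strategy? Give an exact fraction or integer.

day 1: (2)·(1/2) + (7)·(1/4) + (4)·(1/4) = 15/4.
day 2: (2)·(1/2) + (-1)·(1/4) + (9)·(1/4) = 3.
day 3: (-3)·(1/2) + (8)·(1/4) + (2)·(1/4) = 1.
day 4: (-3)·(1/2) + (3)·(1/4) + (9)·(1/4) = 3/2.
The best pure response is day 1 with expected payoff 15/4.

15/4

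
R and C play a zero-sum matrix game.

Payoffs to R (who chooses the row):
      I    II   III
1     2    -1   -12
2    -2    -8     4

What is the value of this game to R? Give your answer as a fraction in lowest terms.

Column I is strictly dominated by II for C (it gives R more in every row).
The remaining 2×2 game on (1, 2) × (II, III) has no saddle point. Let R play 1 with probability p; indifference gives −p − 8(1−p) = −12p + 4(1−p), so p = 12/23.
Similarly C's optimal q on II is 16/23, and the value is -1·(16/23) + (-12)·(7/23) = -100/23.

-100/23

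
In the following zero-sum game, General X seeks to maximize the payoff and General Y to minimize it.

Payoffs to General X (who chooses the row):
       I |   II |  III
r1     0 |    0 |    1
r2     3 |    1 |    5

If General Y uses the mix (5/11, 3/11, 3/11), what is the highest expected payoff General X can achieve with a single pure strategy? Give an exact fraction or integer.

r1: (0)·(5/11) + (0)·(3/11) + (1)·(3/11) = 3/11.
r2: (3)·(5/11) + (1)·(3/11) + (5)·(3/11) = 3.
The best pure response is r2 with expected payoff 3.

3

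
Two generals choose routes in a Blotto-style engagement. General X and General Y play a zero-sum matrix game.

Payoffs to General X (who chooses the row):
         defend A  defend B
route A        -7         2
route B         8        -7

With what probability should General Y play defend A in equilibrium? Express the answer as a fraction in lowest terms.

3/8

Row minima are -7 and -7, so General X's maximin is -7; column maxima are 8 and 2, so General Y's minimax is 2. These differ, so the equilibrium is in mixed strategies.
Let General Y play defend A with probability q. General X is indifferent when −7q + 2(1−q) = 8q − 7(1−q), giving q = 3/8.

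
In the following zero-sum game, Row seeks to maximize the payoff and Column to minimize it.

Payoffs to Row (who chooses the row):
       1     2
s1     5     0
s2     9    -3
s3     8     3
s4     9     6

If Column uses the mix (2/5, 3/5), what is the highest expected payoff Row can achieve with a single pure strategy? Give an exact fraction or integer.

s1: (5)·(2/5) + (0)·(3/5) = 2.
s2: (9)·(2/5) + (-3)·(3/5) = 9/5.
s3: (8)·(2/5) + (3)·(3/5) = 5.
s4: (9)·(2/5) + (6)·(3/5) = 36/5.
The best pure response is s4 with expected payoff 36/5.

36/5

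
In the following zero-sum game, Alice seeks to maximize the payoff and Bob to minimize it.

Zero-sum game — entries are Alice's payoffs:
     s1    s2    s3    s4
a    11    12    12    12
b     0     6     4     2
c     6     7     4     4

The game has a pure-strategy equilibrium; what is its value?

11

Row minima: 11, 0, 4 → Alice's maximin is 11.
Column maxima: 11, 12, 12, 12 → Bob's minimax is 11.
They coincide at (a, s1), so the value is 11.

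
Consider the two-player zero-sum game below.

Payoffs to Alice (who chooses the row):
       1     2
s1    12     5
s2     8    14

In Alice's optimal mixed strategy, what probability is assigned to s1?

6/13

Row minima are 5 and 8, so Alice's maximin is 8; column maxima are 12 and 14, so Bob's minimax is 12. These differ, so the equilibrium is in mixed strategies.
Let Alice play s1 with probability p. Bob is indifferent when 12p + 8(1−p) = 5p + 14(1−p), giving p = 6/13.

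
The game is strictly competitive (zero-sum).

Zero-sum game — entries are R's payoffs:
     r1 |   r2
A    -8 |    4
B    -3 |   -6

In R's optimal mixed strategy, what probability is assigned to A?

1/5

Row minima are -8 and -6, so R's maximin is -6; column maxima are -3 and 4, so C's minimax is -3. These differ, so the equilibrium is in mixed strategies.
Let R play A with probability p. C is indifferent when −8p − 3(1−p) = 4p − 6(1−p), giving p = 1/5.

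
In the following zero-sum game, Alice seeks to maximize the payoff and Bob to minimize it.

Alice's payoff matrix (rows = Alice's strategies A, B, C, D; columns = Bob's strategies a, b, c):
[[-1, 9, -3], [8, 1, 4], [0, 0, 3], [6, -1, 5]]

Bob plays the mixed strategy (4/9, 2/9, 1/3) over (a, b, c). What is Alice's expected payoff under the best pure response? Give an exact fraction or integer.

46/9

A: (-1)·(4/9) + (9)·(2/9) + (-3)·(1/3) = 5/9.
B: (8)·(4/9) + (1)·(2/9) + (4)·(1/3) = 46/9.
C: (0)·(4/9) + (0)·(2/9) + (3)·(1/3) = 1.
D: (6)·(4/9) + (-1)·(2/9) + (5)·(1/3) = 37/9.
The best pure response is B with expected payoff 46/9.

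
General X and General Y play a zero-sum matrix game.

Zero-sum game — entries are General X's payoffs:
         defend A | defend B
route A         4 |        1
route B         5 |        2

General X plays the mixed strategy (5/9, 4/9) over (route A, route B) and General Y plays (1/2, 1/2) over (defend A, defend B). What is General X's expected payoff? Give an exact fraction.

Against (1/2, 1/2), each row's expected payoff is route A: 5/2; route B: 7/2.
Taking the (5/9, 4/9)-weighted average: (5/9)·(5/2) + (4/9)·(7/2) = 53/18.

53/18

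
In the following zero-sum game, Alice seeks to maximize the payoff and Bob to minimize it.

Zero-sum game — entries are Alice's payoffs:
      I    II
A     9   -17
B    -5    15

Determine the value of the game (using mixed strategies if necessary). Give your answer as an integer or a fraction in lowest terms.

Row minima are -17 and -5, so Alice's maximin is -5; column maxima are 9 and 15, so Bob's minimax is 9. These differ, so the equilibrium is in mixed strategies.
Let Alice play A with probability p. Bob is indifferent when 9p − 5(1−p) = −17p + 15(1−p), giving p = 10/23.
Let Bob play I with probability q. Alice is indifferent when 9q − 17(1−q) = −5q + 15(1−q), giving q = 16/23.
The value is 9·(16/23) + (-17)·(7/23) = 25/23.

25/23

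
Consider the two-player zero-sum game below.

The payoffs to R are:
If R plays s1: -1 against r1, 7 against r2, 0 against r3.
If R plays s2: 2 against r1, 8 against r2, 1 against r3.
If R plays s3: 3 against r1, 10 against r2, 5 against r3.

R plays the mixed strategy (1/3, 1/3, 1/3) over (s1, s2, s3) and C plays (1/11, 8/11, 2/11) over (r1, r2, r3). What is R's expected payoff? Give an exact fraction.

72/11

Against (1/11, 8/11, 2/11), each row's expected payoff is s1: 5; s2: 68/11; s3: 93/11.
Taking the (1/3, 1/3, 1/3)-weighted average: (1/3)·(5) + (1/3)·(68/11) + (1/3)·(93/11) = 72/11.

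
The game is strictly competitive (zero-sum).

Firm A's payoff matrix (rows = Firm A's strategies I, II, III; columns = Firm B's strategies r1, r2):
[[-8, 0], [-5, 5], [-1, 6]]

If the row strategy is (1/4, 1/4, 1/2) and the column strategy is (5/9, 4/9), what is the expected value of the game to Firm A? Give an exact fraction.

Against (5/9, 4/9), each row's expected payoff is I: -40/9; II: -5/9; III: 19/9.
Taking the (1/4, 1/4, 1/2)-weighted average: (1/4)·(-40/9) + (1/4)·(-5/9) + (1/2)·(19/9) = -7/36.

-7/36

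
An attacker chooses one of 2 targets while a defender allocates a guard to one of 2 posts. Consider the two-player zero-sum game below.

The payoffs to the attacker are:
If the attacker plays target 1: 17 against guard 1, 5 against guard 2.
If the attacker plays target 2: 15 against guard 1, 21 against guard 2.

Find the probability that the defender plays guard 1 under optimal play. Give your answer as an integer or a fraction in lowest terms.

Row minima are 5 and 15, so the attacker's maximin is 15; column maxima are 17 and 21, so the defender's minimax is 17. These differ, so the equilibrium is in mixed strategies.
Let the defender play guard 1 with probability q. The attacker is indifferent when 17q + 5(1−q) = 15q + 21(1−q), giving q = 8/9.

8/9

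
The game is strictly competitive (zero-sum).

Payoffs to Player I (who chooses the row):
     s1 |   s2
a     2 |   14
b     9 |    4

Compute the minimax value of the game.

Row minima are 2 and 4, so Player I's maximin is 4; column maxima are 9 and 14, so Player II's minimax is 9. These differ, so the equilibrium is in mixed strategies.
Let Player I play a with probability p. Player II is indifferent when 2p + 9(1−p) = 14p + 4(1−p), giving p = 5/17.
Let Player II play s1 with probability q. Player I is indifferent when 2q + 14(1−q) = 9q + 4(1−q), giving q = 10/17.
The value is 2·(10/17) + (14)·(7/17) = 118/17.

118/17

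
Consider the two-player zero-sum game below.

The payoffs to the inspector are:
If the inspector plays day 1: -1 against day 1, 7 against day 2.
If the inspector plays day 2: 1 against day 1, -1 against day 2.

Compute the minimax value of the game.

Row minima are -1 and -1, so the inspector's maximin is -1; column maxima are 1 and 7, so the inspectee's minimax is 1. These differ, so the equilibrium is in mixed strategies.
Let the inspector play day 1 with probability p. The inspectee is indifferent when −p + (1−p) = 7p − (1−p), giving p = 1/5.
Let the inspectee play day 1 with probability q. The inspector is indifferent when −q + 7(1−q) = q − (1−q), giving q = 4/5.
The value is -1·(4/5) + (7)·(1/5) = 3/5.

3/5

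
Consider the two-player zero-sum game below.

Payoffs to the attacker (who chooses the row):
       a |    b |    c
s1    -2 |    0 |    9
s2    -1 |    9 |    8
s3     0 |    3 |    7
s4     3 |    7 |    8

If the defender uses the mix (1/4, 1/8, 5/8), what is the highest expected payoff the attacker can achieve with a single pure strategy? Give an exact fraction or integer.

s1: (-2)·(1/4) + (0)·(1/8) + (9)·(5/8) = 41/8.
s2: (-1)·(1/4) + (9)·(1/8) + (8)·(5/8) = 47/8.
s3: (0)·(1/4) + (3)·(1/8) + (7)·(5/8) = 19/4.
s4: (3)·(1/4) + (7)·(1/8) + (8)·(5/8) = 53/8.
The best pure response is s4 with expected payoff 53/8.

53/8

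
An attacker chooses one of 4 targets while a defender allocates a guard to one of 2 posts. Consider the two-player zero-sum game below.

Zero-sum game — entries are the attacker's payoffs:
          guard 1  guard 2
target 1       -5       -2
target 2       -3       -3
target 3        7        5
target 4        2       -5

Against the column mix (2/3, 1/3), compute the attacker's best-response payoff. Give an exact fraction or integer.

target 1: (-5)·(2/3) + (-2)·(1/3) = -4.
target 2: (-3)·(2/3) + (-3)·(1/3) = -3.
target 3: (7)·(2/3) + (5)·(1/3) = 19/3.
target 4: (2)·(2/3) + (-5)·(1/3) = -1/3.
The best pure response is target 3 with expected payoff 19/3.

19/3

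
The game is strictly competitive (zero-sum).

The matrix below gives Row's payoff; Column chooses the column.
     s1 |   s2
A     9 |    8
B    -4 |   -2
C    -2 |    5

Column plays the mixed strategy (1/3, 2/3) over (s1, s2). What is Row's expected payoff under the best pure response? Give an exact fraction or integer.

25/3

A: (9)·(1/3) + (8)·(2/3) = 25/3.
B: (-4)·(1/3) + (-2)·(2/3) = -8/3.
C: (-2)·(1/3) + (5)·(2/3) = 8/3.
The best pure response is A with expected payoff 25/3.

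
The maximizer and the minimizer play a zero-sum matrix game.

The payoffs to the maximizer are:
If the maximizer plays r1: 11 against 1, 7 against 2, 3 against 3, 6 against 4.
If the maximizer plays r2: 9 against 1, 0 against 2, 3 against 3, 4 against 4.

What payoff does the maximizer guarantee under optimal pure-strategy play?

3

Row minima: 3, 0 → the maximizer's maximin is 3.
Column maxima: 11, 7, 3, 6 → the minimizer's minimax is 3.
They coincide at (r1, 3), so the value is 3.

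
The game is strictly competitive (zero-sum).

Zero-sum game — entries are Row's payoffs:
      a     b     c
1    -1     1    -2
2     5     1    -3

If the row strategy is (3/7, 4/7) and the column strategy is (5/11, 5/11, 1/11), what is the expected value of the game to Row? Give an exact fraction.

Against (5/11, 5/11, 1/11), each row's expected payoff is 1: -2/11; 2: 27/11.
Taking the (3/7, 4/7)-weighted average: (3/7)·(-2/11) + (4/7)·(27/11) = 102/77.

102/77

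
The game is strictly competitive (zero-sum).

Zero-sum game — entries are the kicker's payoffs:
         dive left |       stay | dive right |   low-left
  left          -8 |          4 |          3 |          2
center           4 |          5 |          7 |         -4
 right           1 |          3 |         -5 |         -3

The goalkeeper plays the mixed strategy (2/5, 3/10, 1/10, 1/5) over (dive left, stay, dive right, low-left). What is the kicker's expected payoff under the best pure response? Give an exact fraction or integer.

left: (-8)·(2/5) + (4)·(3/10) + (3)·(1/10) + (2)·(1/5) = -13/10.
center: (4)·(2/5) + (5)·(3/10) + (7)·(1/10) + (-4)·(1/5) = 3.
right: (1)·(2/5) + (3)·(3/10) + (-5)·(1/10) + (-3)·(1/5) = 1/5.
The best pure response is center with expected payoff 3.

3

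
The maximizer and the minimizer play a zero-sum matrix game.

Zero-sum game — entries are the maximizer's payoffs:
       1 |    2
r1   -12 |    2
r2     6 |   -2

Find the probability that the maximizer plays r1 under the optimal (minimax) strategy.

Row minima are -12 and -2, so the maximizer's maximin is -2; column maxima are 6 and 2, so the minimizer's minimax is 2. These differ, so the equilibrium is in mixed strategies.
Let the maximizer play r1 with probability p. The minimizer is indifferent when −12p + 6(1−p) = 2p − 2(1−p), giving p = 4/11.

4/11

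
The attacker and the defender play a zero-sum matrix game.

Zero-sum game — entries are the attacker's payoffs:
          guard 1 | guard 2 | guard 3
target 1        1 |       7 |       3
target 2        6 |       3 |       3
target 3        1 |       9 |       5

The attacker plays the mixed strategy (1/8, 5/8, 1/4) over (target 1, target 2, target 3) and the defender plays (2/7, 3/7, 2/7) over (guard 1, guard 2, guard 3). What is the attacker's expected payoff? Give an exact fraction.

121/28

Against (2/7, 3/7, 2/7), each row's expected payoff is target 1: 29/7; target 2: 27/7; target 3: 39/7.
Taking the (1/8, 5/8, 1/4)-weighted average: (1/8)·(29/7) + (5/8)·(27/7) + (1/4)·(39/7) = 121/28.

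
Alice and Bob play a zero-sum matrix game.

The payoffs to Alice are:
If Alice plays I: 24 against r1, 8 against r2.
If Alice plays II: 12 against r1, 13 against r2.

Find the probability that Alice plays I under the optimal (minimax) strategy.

1/17

Row minima are 8 and 12, so Alice's maximin is 12; column maxima are 24 and 13, so Bob's minimax is 13. These differ, so the equilibrium is in mixed strategies.
Let Alice play I with probability p. Bob is indifferent when 24p + 12(1−p) = 8p + 13(1−p), giving p = 1/17.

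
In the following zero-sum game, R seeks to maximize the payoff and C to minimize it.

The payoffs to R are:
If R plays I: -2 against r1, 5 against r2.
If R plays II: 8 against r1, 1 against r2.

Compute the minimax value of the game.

Row minima are -2 and 1, so R's maximin is 1; column maxima are 8 and 5, so C's minimax is 5. These differ, so the equilibrium is in mixed strategies.
Let R play I with probability p. C is indifferent when −2p + 8(1−p) = 5p + (1−p), giving p = 1/2.
Let C play r1 with probability q. R is indifferent when −2q + 5(1−q) = 8q + (1−q), giving q = 2/7.
The value is -2·(2/7) + (5)·(5/7) = 3.

3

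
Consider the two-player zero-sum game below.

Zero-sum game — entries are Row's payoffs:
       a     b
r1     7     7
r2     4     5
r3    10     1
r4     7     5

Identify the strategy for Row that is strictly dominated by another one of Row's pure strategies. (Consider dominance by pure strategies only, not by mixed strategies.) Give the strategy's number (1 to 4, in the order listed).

2

Compare r2 with r1: 7 > 4, 7 > 5.
So r1 strictly dominates r2 for Row; r2 is strictly dominated.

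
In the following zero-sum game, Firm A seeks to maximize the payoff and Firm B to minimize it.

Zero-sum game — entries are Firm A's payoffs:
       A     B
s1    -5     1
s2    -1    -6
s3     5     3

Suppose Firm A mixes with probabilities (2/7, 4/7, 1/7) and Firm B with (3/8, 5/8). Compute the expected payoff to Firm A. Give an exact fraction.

Against (3/8, 5/8), each row's expected payoff is s1: -5/4; s2: -33/8; s3: 15/4.
Taking the (2/7, 4/7, 1/7)-weighted average: (2/7)·(-5/4) + (4/7)·(-33/8) + (1/7)·(15/4) = -61/28.

-61/28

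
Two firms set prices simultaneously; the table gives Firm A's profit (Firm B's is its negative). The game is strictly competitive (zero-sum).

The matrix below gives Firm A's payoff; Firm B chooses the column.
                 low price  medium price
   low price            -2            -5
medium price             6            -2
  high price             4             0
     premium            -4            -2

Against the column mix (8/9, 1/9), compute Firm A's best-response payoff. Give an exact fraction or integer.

46/9

low price: (-2)·(8/9) + (-5)·(1/9) = -7/3.
medium price: (6)·(8/9) + (-2)·(1/9) = 46/9.
high price: (4)·(8/9) + (0)·(1/9) = 32/9.
premium: (-4)·(8/9) + (-2)·(1/9) = -34/9.
The best pure response is medium price with expected payoff 46/9.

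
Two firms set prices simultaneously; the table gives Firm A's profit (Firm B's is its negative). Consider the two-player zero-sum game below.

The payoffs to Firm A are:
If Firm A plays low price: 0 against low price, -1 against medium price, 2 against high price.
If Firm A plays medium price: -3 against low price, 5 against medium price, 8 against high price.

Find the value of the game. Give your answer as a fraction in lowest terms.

Column high price is strictly dominated by medium price for Firm B (it gives Firm A more in every row).
The remaining 2×2 game on (low price, medium price) × (low price, medium price) has no saddle point. Let Firm A play low price with probability p; indifference gives −3(1−p) = −p + 5(1−p), so p = 8/9.
Similarly Firm B's optimal q on low price is 2/3, and the value is 0·(2/3) + (-1)·(1/3) = -1/3.

-1/3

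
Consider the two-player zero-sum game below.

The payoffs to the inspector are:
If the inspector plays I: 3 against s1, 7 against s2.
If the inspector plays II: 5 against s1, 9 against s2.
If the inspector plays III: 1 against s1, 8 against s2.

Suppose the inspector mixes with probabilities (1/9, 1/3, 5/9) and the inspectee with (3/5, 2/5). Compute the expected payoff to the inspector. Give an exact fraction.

217/45

Against (3/5, 2/5), each row's expected payoff is I: 23/5; II: 33/5; III: 19/5.
Taking the (1/9, 1/3, 5/9)-weighted average: (1/9)·(23/5) + (1/3)·(33/5) + (5/9)·(19/5) = 217/45.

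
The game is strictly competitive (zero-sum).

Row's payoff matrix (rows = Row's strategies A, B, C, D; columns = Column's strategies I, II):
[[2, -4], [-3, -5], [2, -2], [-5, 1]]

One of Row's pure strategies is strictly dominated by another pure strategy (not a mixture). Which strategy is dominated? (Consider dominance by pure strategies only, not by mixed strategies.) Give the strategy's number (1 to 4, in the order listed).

2

Compare B with A: 2 > -3, -4 > -5.
So A strictly dominates B for Row; B is strictly dominated.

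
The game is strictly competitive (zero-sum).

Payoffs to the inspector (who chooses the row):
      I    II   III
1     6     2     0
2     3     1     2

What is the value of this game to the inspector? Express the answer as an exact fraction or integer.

Column I is strictly dominated by III for the inspectee (it gives the inspector more in every row).
The remaining 2×2 game on (1, 2) × (II, III) has no saddle point. Let the inspector play 1 with probability p; indifference gives 2p + (1−p) = 2(1−p), so p = 1/3.
Similarly the inspectee's optimal q on II is 2/3, and the value is 2·(2/3) + (0)·(1/3) = 4/3.

4/3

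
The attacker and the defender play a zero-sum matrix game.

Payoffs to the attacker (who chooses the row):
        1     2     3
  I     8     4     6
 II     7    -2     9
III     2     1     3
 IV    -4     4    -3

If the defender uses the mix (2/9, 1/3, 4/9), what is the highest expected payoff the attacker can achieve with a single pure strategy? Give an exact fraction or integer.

I: (8)·(2/9) + (4)·(1/3) + (6)·(4/9) = 52/9.
II: (7)·(2/9) + (-2)·(1/3) + (9)·(4/9) = 44/9.
III: (2)·(2/9) + (1)·(1/3) + (3)·(4/9) = 19/9.
IV: (-4)·(2/9) + (4)·(1/3) + (-3)·(4/9) = -8/9.
The best pure response is I with expected payoff 52/9.

52/9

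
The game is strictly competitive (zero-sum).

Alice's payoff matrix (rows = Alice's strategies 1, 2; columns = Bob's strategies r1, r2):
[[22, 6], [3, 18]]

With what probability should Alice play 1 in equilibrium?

Row minima are 6 and 3, so Alice's maximin is 6; column maxima are 22 and 18, so Bob's minimax is 18. These differ, so the equilibrium is in mixed strategies.
Let Alice play 1 with probability p. Bob is indifferent when 22p + 3(1−p) = 6p + 18(1−p), giving p = 15/31.

15/31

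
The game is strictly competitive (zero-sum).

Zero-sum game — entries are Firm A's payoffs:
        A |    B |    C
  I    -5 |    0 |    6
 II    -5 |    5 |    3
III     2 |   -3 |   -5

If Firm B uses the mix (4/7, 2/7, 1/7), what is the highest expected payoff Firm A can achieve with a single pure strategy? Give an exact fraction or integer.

-3/7

I: (-5)·(4/7) + (0)·(2/7) + (6)·(1/7) = -2.
II: (-5)·(4/7) + (5)·(2/7) + (3)·(1/7) = -1.
III: (2)·(4/7) + (-3)·(2/7) + (-5)·(1/7) = -3/7.
The best pure response is III with expected payoff -3/7.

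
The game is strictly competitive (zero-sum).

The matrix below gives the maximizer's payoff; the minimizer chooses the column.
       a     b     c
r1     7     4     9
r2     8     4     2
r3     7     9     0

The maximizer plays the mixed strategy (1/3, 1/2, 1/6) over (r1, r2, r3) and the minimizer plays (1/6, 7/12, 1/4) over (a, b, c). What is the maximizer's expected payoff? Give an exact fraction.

365/72

Against (1/6, 7/12, 1/4), each row's expected payoff is r1: 23/4; r2: 25/6; r3: 77/12.
Taking the (1/3, 1/2, 1/6)-weighted average: (1/3)·(23/4) + (1/2)·(25/6) + (1/6)·(77/12) = 365/72.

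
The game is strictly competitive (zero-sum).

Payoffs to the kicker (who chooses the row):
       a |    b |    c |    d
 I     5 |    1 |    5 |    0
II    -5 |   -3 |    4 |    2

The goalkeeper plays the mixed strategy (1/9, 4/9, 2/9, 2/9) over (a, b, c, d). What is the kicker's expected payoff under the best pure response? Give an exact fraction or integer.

I: (5)·(1/9) + (1)·(4/9) + (5)·(2/9) + (0)·(2/9) = 19/9.
II: (-5)·(1/9) + (-3)·(4/9) + (4)·(2/9) + (2)·(2/9) = -5/9.
The best pure response is I with expected payoff 19/9.

19/9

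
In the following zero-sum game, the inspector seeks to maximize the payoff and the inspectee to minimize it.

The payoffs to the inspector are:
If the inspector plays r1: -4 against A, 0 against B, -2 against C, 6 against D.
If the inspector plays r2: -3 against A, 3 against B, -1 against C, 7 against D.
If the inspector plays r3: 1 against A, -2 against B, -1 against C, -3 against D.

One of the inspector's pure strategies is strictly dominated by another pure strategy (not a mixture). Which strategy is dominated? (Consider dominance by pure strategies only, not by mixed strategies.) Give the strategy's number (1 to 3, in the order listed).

Compare r1 with r2: -3 > -4, 3 > 0, -1 > -2, 7 > 6.
So r2 strictly dominates r1 for the inspector; r1 is strictly dominated.

1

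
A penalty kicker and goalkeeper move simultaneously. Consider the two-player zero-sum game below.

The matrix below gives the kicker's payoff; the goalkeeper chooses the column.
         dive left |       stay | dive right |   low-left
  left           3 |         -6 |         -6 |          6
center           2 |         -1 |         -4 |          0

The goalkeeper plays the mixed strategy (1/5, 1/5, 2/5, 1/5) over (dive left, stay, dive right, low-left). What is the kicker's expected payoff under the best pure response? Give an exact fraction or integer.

-7/5

left: (3)·(1/5) + (-6)·(1/5) + (-6)·(2/5) + (6)·(1/5) = -9/5.
center: (2)·(1/5) + (-1)·(1/5) + (-4)·(2/5) + (0)·(1/5) = -7/5.
The best pure response is center with expected payoff -7/5.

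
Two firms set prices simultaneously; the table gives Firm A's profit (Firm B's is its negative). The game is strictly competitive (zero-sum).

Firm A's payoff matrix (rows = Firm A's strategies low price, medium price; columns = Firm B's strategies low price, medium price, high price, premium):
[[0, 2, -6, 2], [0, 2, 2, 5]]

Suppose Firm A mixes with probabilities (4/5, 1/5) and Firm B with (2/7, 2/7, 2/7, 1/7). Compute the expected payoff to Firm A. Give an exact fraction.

Against (2/7, 2/7, 2/7, 1/7), each row's expected payoff is low price: -6/7; medium price: 13/7.
Taking the (4/5, 1/5)-weighted average: (4/5)·(-6/7) + (1/5)·(13/7) = -11/35.

-11/35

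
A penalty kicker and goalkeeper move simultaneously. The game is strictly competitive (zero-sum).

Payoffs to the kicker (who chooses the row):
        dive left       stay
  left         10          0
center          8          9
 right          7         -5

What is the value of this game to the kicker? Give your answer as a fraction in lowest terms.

90/11

Row right is strictly dominated by row left, so the kicker never plays it.
The remaining 2×2 game on (left, center) × (dive left, stay) has no saddle point. Let the kicker play left with probability p; indifference gives 10p + 8(1−p) = 9(1−p), so p = 1/11.
Similarly the goalkeeper's optimal q on dive left is 9/11, and the value is 10·(9/11) + (0)·(2/11) = 90/11.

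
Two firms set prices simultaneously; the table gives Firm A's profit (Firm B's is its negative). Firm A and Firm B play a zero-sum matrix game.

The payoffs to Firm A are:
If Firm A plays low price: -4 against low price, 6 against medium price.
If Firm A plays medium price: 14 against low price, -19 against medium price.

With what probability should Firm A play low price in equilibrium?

33/43

Row minima are -4 and -19, so Firm A's maximin is -4; column maxima are 14 and 6, so Firm B's minimax is 6. These differ, so the equilibrium is in mixed strategies.
Let Firm A play low price with probability p. Firm B is indifferent when −4p + 14(1−p) = 6p − 19(1−p), giving p = 33/43.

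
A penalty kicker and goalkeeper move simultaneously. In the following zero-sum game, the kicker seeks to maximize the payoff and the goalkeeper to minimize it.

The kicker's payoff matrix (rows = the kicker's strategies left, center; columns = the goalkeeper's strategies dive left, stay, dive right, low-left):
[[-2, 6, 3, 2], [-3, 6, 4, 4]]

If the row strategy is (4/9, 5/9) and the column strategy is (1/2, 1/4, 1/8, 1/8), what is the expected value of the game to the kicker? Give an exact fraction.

19/18

Against (1/2, 1/4, 1/8, 1/8), each row's expected payoff is left: 9/8; center: 1.
Taking the (4/9, 5/9)-weighted average: (4/9)·(9/8) + (5/9)·(1) = 19/18.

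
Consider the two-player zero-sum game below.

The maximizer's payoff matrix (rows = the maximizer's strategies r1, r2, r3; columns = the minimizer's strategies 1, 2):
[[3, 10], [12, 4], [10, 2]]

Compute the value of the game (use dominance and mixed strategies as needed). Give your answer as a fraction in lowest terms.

36/5

Row r3 is strictly dominated by row r2, so the maximizer never plays it.
The remaining 2×2 game on (r1, r2) × (1, 2) has no saddle point. Let the maximizer play r1 with probability p; indifference gives 3p + 12(1−p) = 10p + 4(1−p), so p = 8/15.
Similarly the minimizer's optimal q on 1 is 2/5, and the value is 3·(2/5) + (10)·(3/5) = 36/5.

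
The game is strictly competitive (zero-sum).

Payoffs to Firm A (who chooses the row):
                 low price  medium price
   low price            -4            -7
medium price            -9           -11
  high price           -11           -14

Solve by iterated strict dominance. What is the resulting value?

-7

Column low price is strictly dominated by medium price for Firm B (-7<-4, -11<-9, -14<-11); eliminate low price.
Row high price is strictly dominated by row low price (-7>-14); eliminate high price.
Row medium price is strictly dominated by row low price (-7>-11); eliminate medium price.
Only (low price, medium price) remains, with payoff -7.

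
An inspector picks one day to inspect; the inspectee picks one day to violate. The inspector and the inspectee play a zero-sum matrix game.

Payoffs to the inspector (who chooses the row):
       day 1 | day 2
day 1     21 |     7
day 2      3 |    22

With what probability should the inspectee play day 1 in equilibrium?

Row minima are 7 and 3, so the inspector's maximin is 7; column maxima are 21 and 22, so the inspectee's minimax is 21. These differ, so the equilibrium is in mixed strategies.
Let the inspectee play day 1 with probability q. The inspector is indifferent when 21q + 7(1−q) = 3q + 22(1−q), giving q = 5/11.

5/11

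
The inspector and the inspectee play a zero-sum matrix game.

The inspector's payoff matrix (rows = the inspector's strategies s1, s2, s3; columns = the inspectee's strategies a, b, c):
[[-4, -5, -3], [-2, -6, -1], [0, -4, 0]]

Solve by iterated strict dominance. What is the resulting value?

-4

Column a is strictly dominated by b for the inspectee (-5<-4, -6<-2, -4<0); eliminate a.
Row s2 is strictly dominated by row s3 (-4>-6, 0>-1); eliminate s2.
Row s1 is strictly dominated by row s3 (-4>-5, 0>-3); eliminate s1.
Column c is strictly dominated by b for the inspectee (-4<0); eliminate c.
Only (s3, b) remains, with payoff -4.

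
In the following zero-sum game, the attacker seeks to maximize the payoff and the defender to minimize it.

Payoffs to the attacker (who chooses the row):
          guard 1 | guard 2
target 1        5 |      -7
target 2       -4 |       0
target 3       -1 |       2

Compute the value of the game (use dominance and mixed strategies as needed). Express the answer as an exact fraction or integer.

1/5

Row target 2 is strictly dominated by row target 3, so the attacker never plays it.
The remaining 2×2 game on (target 1, target 3) × (guard 1, guard 2) has no saddle point. Let the attacker play target 1 with probability p; indifference gives 5p − (1−p) = −7p + 2(1−p), so p = 1/5.
Similarly the defender's optimal q on guard 1 is 3/5, and the value is 5·(3/5) + (-7)·(2/5) = 1/5.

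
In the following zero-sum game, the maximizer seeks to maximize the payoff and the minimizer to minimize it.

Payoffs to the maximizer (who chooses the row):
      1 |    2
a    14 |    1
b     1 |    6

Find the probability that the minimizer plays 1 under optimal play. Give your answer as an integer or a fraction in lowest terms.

5/18

Row minima are 1 and 1, so the maximizer's maximin is 1; column maxima are 14 and 6, so the minimizer's minimax is 6. These differ, so the equilibrium is in mixed strategies.
Let the minimizer play 1 with probability q. The maximizer is indifferent when 14q + (1−q) = q + 6(1−q), giving q = 5/18.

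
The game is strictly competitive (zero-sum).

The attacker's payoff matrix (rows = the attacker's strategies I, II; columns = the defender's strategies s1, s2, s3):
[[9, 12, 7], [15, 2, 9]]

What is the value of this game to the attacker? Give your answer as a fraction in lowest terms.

Column s1 is strictly dominated by s3 for the defender (it gives the attacker more in every row).
The remaining 2×2 game on (I, II) × (s2, s3) has no saddle point. Let the attacker play I with probability p; indifference gives 12p + 2(1−p) = 7p + 9(1−p), so p = 7/12.
Similarly the defender's optimal q on s2 is 1/6, and the value is 12·(1/6) + (7)·(5/6) = 47/6.

47/6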